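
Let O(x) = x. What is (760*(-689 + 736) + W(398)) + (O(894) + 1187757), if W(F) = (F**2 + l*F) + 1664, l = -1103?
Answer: 945445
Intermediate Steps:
W(F) = 1664 + F**2 - 1103*F (W(F) = (F**2 - 1103*F) + 1664 = 1664 + F**2 - 1103*F)
(760*(-689 + 736) + W(398)) + (O(894) + 1187757) = (760*(-689 + 736) + (1664 + 398**2 - 1103*398)) + (894 + 1187757) = (760*47 + (1664 + 158404 - 438994)) + 1188651 = (35720 - 278926) + 1188651 = -243206 + 1188651 = 945445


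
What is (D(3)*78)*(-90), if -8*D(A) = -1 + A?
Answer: 1755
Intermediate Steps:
D(A) = ⅛ - A/8 (D(A) = -(-1 + A)/8 = ⅛ - A/8)
(D(3)*78)*(-90) = ((⅛ - ⅛*3)*78)*(-90) = ((⅛ - 3/8)*78)*(-90) = -¼*78*(-90) = -39/2*(-90) = 1755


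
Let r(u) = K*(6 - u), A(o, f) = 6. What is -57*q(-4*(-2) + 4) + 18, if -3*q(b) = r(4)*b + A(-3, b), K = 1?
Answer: 588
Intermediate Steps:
r(u) = 6 - u (r(u) = 1*(6 - u) = 6 - u)
q(b) = -2 - 2*b/3 (q(b) = -((6 - 1*4)*b + 6)/3 = -((6 - 4)*b + 6)/3 = -(2*b + 6)/3 = -(6 + 2*b)/3 = -2 - 2*b/3)
-57*q(-4*(-2) + 4) + 18 = -57*(-2 - 2*(-4*(-2) + 4)/3) + 18 = -57*(-2 - 2*(8 + 4)/3) + 18 = -57*(-2 - ⅔*12) + 18 = -57*(-2 - 8) + 18 = -57*(-10) + 18 = 570 + 18 = 588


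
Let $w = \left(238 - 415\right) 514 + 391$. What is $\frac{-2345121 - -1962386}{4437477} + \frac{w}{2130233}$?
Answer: $- \frac{173898922322}{1350408563163} \approx -0.12878$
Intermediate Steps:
$w = -90587$ ($w = \left(238 - 415\right) 514 + 391 = \left(-177\right) 514 + 391 = -90978 + 391 = -90587$)
$\frac{-2345121 - -1962386}{4437477} + \frac{w}{2130233} = \frac{-2345121 - -1962386}{4437477} - \frac{90587}{2130233} = \left(-2345121 + 1962386\right) \frac{1}{4437477} - \frac{12941}{304319} = \left(-382735\right) \frac{1}{4437477} - \frac{12941}{304319} = - \frac{382735}{4437477} - \frac{12941}{304319} = - \frac{173898922322}{1350408563163}$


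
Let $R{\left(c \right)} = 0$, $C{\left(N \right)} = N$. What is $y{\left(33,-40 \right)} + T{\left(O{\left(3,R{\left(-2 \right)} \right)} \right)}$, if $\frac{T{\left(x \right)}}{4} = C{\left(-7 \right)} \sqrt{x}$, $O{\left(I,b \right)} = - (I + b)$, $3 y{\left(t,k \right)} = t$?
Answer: $11 - 28 i \sqrt{3} \approx 11.0 - 48.497 i$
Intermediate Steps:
$y{\left(t,k \right)} = \frac{t}{3}$
$O{\left(I,b \right)} = - I - b$
$T{\left(x \right)} = - 28 \sqrt{x}$ ($T{\left(x \right)} = 4 \left(- 7 \sqrt{x}\right) = - 28 \sqrt{x}$)
$y{\left(33,-40 \right)} + T{\left(O{\left(3,R{\left(-2 \right)} \right)} \right)} = \frac{1}{3} \cdot 33 - 28 \sqrt{\left(-1\right) 3 - 0} = 11 - 28 \sqrt{-3 + 0} = 11 - 28 \sqrt{-3} = 11 - 28 i \sqrt{3}$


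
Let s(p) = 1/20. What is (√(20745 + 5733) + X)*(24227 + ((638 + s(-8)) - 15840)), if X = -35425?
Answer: -1278849585/4 + 541503*√2942/20 ≈ -3.1824e+8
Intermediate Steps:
s(p) = 1/20
(√(20745 + 5733) + X)*(24227 + ((638 + s(-8)) - 15840)) = (√(20745 + 5733) - 35425)*(24227 + ((638 + 1/20) - 15840)) = (√26478 - 35425)*(24227 + (12761/20 - 15840)) = (3*√2942 - 35425)*(24227 - 304039/20) = (-35425 + 3*√2942)*(180501/20) = -1278849585/4 + 541503*√2942/20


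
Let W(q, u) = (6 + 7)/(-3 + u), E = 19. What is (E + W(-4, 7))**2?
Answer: 7921/16 ≈ 495.06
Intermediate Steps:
W(q, u) = 13/(-3 + u)
(E + W(-4, 7))**2 = (19 + 13/(-3 + 7))**2 = (19 + 13/4)**2 = (89/4)**2 = 7921/16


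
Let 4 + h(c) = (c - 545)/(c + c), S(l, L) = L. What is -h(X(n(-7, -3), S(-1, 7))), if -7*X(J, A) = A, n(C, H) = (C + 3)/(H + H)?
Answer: -269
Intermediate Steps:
n(C, H) = (3 + C)/(2*H) (n(C, H) = (3 + C)/((2*H)) = (3 + C)*(1/(2*H)) = (3 + C)/(2*H))
X(J, A) = -A/7
h(c) = -4 + (-545 + c)/(2*c) (h(c) = -4 + (c - 545)/(c + c) = -4 + (-545 + c)/((2*c)) = -4 + (-545 + c)*(1/(2*c)) = -4 + (-545 + c)/(2*c))
-h(X(n(-7, -3), S(-1, 7))) = -(-545 - (-1)*7)/(2*((-⅐*7))) = -(-545 - 7*(-1))/(2*(-1)) = -(-1)*(-545 + 7)/2 = -(-1)*(-538)/2 = -1*269 = -269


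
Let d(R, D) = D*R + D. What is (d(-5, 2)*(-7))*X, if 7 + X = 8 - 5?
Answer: -224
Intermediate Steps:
d(R, D) = D + D*R
X = -4 (X = -7 + (8 - 5) = -7 + 3 = -4)
(d(-5, 2)*(-7))*X = ((2*(1 - 5))*(-7))*(-4) = ((2*(-4))*(-7))*(-4) = -8*(-7)*(-4) = 56*(-4) = -224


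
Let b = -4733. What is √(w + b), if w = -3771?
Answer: 2*I*√2126 ≈ 92.217*I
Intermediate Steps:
√(w + b) = √(-3771 - 4733) = √(-8504) = 2*I*√2126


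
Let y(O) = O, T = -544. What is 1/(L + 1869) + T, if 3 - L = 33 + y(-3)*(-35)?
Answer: -943295/1734 ≈ -544.00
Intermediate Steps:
L = -135 (L = 3 - (33 - 3*(-35)) = 3 - (33 + 105) = 3 - 1*138 = 3 - 138 = -135)
1/(L + 1869) + T = 1/(-135 + 1869) - 544 = 1/1734 - 544 = -943295/1734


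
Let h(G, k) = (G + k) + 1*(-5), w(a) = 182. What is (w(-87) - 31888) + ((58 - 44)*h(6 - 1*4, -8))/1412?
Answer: -22384513/706 ≈ -31706.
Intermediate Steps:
h(G, k) = -5 + G + k (h(G, k) = (G + k) - 5 = -5 + G + k)
(w(-87) - 31888) + ((58 - 44)*h(6 - 1*4, -8))/1412 = (182 - 31888) + ((58 - 44)*(-5 + (6 - 1*4) - 8))/1412 = -31706 + (14*(-5 + (6 - 4) - 8))*(1/1412) = -31706 + (14*(-5 + 2 - 8))*(1/1412) = -31706 + (14*(-11))*(1/1412) = -31706 - 154*1/1412 = -31706 - 77/706 = -22384513/706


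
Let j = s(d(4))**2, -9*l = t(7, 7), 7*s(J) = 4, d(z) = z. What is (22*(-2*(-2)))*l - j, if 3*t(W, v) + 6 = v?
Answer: -4744/1323 ≈ -3.5858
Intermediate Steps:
t(W, v) = -2 + v/3
s(J) = 4/7 (s(J) = (1/7)*4 = 4/7)
l = -1/27 (l = -(-2 + (1/3)*7)/9 = -(-2 + 7/3)/9 = -1/9*1/3 = -1/27 ≈ -0.037037)
j = 16/49 (j = (4/7)**2 = 16/49 ≈ 0.32653)
(22*(-2*(-2)))*l - j = (22*(-2*(-2)))*(-1/27) - 1*16/49 = (22*4)*(-1/27) - 16/49 = 88*(-1/27) - 16/49 = -88/27 - 16/49 = -4744/1323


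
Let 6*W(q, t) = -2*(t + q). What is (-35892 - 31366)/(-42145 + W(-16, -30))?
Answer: 201774/126389 ≈ 1.5965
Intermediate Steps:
W(q, t) = -q/3 - t/3 (W(q, t) = (-2*(t + q))/6 = (-2*(q + t))/6 = (-2*q - 2*t)/6 = -q/3 - t/3)
(-35892 - 31366)/(-42145 + W(-16, -30)) = (-35892 - 31366)/(-42145 + (-1/3*(-16) - 1/3*(-30))) = -67258/(-42145 + (16/3 + 10)) = -67258/(-42145 + 46/3) = -67258/(-126389/3) = -67258*(-3/126389) = 201774/126389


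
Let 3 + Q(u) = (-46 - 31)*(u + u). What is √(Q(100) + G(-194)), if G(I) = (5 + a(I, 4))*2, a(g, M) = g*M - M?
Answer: I*√16953 ≈ 130.2*I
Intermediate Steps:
a(g, M) = -M + M*g (a(g, M) = M*g - M = -M + M*g)
G(I) = 2 + 8*I (G(I) = (5 + 4*(-1 + I))*2 = (5 + (-4 + 4*I))*2 = (1 + 4*I)*2 = 2 + 8*I)
Q(u) = -3 - 154*u (Q(u) = -3 + (-46 - 31)*(u + u) = -3 - 154*u)
√(Q(100) + G(-194)) = √((-3 - 154*100) + (2 + 8*(-194))) = √((-3 - 15400) + (2 - 1552)) = √(-15403 - 1550) = √(-16953) = I*√16953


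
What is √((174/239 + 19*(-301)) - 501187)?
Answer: 2*I*√7238734010/239 ≈ 711.97*I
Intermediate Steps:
√((174/239 + 19*(-301)) - 501187) = √((174*(1/239) - 5719) - 501187) = √((174/239 - 5719) - 501187) = √(-1366667/239 - 501187) = √(-121150360/239) = 2*I*√7238734010/239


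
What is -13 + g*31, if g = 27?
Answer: 824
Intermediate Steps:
-13 + g*31 = -13 + 27*31 = -13 + 837 = 824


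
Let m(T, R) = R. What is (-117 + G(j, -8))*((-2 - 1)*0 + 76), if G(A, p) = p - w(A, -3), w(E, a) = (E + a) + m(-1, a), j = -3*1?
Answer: -8816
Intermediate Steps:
j = -3
w(E, a) = E + 2*a (w(E, a) = (E + a) + a = E + 2*a)
G(A, p) = 6 + p - A (G(A, p) = p - (A + 2*(-3)) = p - (A - 6) = p - (-6 + A) = p + (6 - A) = 6 + p - A)
(-117 + G(j, -8))*((-2 - 1)*0 + 76) = (-117 + (6 - 8 - 1*(-3)))*((-2 - 1)*0 + 76) = (-117 + (6 - 8 + 3))*(-3*0 + 76) = (-117 + 1)*(0 + 76) = -116*76 = -8816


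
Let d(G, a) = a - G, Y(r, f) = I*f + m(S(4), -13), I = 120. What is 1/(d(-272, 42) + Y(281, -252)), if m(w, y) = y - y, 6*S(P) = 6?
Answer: -1/29926 ≈ -3.3416e-5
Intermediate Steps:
S(P) = 1 (S(P) = (⅙)*6 = 1)
m(w, y) = 0
Y(r, f) = 120*f (Y(r, f) = 120*f + 0 = 120*f)
1/(d(-272, 42) + Y(281, -252)) = 1/((42 - 1*(-272)) + 120*(-252)) = 1/((42 + 272) - 30240) = 1/(314 - 30240) = 1/(-29926) = -1/29926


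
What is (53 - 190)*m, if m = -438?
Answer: 60006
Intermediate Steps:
(53 - 190)*m = (53 - 190)*(-438) = -137*(-438) = 60006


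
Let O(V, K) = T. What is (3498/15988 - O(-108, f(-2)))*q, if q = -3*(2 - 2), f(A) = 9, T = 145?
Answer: 0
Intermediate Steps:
O(V, K) = 145
q = 0 (q = -3*0 = 0)
(3498/15988 - O(-108, f(-2)))*q = (3498/15988 - 1*145)*0 = (3498*(1/15988) - 145)*0 = (1749/7994 - 145)*0 = -1157381/7994*0 = 0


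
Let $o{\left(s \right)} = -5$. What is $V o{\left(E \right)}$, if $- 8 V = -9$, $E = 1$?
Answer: $- \frac{45}{8} \approx -5.625$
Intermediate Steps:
$V = \frac{9}{8}$ ($V = \left(- \frac{1}{8}\right) \left(-9\right) = \frac{9}{8} \approx 1.125$)
$V o{\left(E \right)} = \frac{9}{8} \left(-5\right) = - \frac{45}{8}$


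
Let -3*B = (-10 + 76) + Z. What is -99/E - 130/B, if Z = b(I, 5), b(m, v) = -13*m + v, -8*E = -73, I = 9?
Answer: -32451/1679 ≈ -19.328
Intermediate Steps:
E = 73/8 (E = -⅛*(-73) = 73/8 ≈ 9.1250)
b(m, v) = v - 13*m
Z = -112 (Z = 5 - 13*9 = 5 - 117 = -112)
B = 46/3 (B = -((-10 + 76) - 112)/3 = -(66 - 112)/3 = -⅓*(-46) = 46/3 ≈ 15.333)
-99/E - 130/B = -99/73/8 - 130/46/3 = -99*8/73 - 130*3/46 = -792/73 - 195/23 = -32451/1679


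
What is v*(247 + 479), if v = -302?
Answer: -219252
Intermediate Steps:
v*(247 + 479) = -302*(247 + 479) = -302*726 = -219252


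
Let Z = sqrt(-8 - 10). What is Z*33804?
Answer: 101412*I*sqrt(2) ≈ 1.4342e+5*I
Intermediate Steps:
Z = 3*I*sqrt(2) (Z = sqrt(-18) = 3*I*sqrt(2) ≈ 4.2426*I)
Z*33804 = (3*I*sqrt(2))*33804 = 101412*I*sqrt(2)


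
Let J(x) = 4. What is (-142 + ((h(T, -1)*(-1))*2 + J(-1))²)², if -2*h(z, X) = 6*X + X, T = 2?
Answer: 17689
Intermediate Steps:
h(z, X) = -7*X/2 (h(z, X) = -(6*X + X)/2 = -7*X/2)
(-142 + ((h(T, -1)*(-1))*2 + J(-1))²)² = (-142 + ((-7/2*(-1)*(-1))*2 + 4)²)² = (-142 + (((7/2)*(-1))*2 + 4)²)² = (-142 + (-7/2*2 + 4)²)² = (-142 + (-7 + 4)²)² = (-142 + (-3)²)² = (-142 + 9)² = (-133)² = 17689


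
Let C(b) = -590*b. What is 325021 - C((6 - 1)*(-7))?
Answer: 304371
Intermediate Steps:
325021 - C((6 - 1)*(-7)) = 325021 - (-590)*(6 - 1)*(-7) = 325021 - (-590)*5*(-7) = 325021 - (-590)*(-35) = 325021 - 1*20650 = 325021 - 20650 = 304371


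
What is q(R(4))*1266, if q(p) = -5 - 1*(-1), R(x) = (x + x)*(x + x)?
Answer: -5064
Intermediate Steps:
R(x) = 4*x² (R(x) = (2*x)*(2*x) = 4*x²)
q(p) = -4 (q(p) = -5 + 1 = -4)
q(R(4))*1266 = -4*1266 = -5064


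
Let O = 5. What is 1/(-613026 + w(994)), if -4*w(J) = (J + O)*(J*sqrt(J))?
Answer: 136228/13529607451569 - 18389*sqrt(994)/4509869150523 ≈ -1.1849e-7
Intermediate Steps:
w(J) = -J**(3/2)*(5 + J)/4 (w(J) = -(J + 5)*J*sqrt(J)/4 = -(5 + J)*J**(3/2)/4 = -J**(3/2)*(5 + J)/4)
1/(-613026 + w(994)) = 1/(-613026 + 994**(3/2)*(-5 - 1*994)/4) = 1/(-613026 + (994*sqrt(994))*(-5 - 994)/4) = 1/(-613026 + (1/4)*(994*sqrt(994))*(-999)) = 1/(-613026 - 496503*sqrt(994)/2)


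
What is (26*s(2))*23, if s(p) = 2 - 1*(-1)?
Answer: 1794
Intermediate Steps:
s(p) = 3 (s(p) = 2 + 1 = 3)
(26*s(2))*23 = (26*3)*23 = 78*23 = 1794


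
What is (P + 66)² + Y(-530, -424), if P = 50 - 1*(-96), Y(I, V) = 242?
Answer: 45186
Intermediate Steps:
P = 146 (P = 50 + 96 = 146)
(P + 66)² + Y(-530, -424) = (146 + 66)² + 242 = 212² + 242 = 44944 + 242 = 45186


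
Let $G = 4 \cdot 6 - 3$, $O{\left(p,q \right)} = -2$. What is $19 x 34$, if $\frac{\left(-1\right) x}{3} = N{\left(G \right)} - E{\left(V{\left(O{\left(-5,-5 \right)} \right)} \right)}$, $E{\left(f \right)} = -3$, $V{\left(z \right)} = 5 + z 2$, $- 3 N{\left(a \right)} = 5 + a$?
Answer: $10982$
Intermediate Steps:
$G = 21$ ($G = 24 - 3 = 21$)
$N{\left(a \right)} = - \frac{5}{3} - \frac{a}{3}$ ($N{\left(a \right)} = - \frac{5 + a}{3} = - \frac{5}{3} - \frac{a}{3}$)
$V{\left(z \right)} = 5 + 2 z$
$x = 17$ ($x = - 3 \left(\left(- \frac{5}{3} - 7\right) - -3\right) = - 3 \left(\left(- \frac{5}{3} - 7\right) + 3\right) = - 3 \left(- \frac{26}{3} + 3\right) = \left(-3\right) \left(- \frac{17}{3}\right) = 17$)
$19 x 34 = 19 \cdot 17 \cdot 34 = 323 \cdot 34 = 10982$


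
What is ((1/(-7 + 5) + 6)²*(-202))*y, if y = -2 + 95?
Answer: -1136553/2 ≈ -5.6828e+5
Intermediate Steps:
y = 93
((1/(-7 + 5) + 6)²*(-202))*y = ((1/(-7 + 5) + 6)²*(-202))*93 = ((1/(-2) + 6)²*(-202))*93 = ((-½ + 6)²*(-202))*93 = ((11/2)²*(-202))*93 = ((121/4)*(-202))*93 = -12221/2*93 = -1136553/2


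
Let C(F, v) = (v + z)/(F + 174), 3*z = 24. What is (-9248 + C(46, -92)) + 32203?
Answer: 1262504/55 ≈ 22955.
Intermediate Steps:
z = 8 (z = (⅓)*24 = 8)
C(F, v) = (8 + v)/(174 + F) (C(F, v) = (v + 8)/(F + 174) = (8 + v)/(174 + F))
(-9248 + C(46, -92)) + 32203 = (-9248 + (8 - 92)/(174 + 46)) + 32203 = (-9248 - 84/220) + 32203 = (-9248 + (1/220)*(-84)) + 32203 = (-9248 - 21/55) + 32203 = -508661/55 + 32203 = 1262504/55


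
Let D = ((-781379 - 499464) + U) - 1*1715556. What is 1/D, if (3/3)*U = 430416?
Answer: -1/2565983 ≈ -3.8971e-7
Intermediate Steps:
U = 430416
D = -2565983 (D = ((-781379 - 499464) + 430416) - 1*1715556 = (-1280843 + 430416) - 1715556 = -850427 - 1715556 = -2565983)
1/D = 1/(-2565983) = -1/2565983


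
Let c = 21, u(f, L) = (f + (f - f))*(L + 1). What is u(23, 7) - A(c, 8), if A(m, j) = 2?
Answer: 182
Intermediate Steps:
u(f, L) = f*(1 + L) (u(f, L) = (f + 0)*(1 + L) = f*(1 + L))
u(23, 7) - A(c, 8) = 23*(1 + 7) - 1*2 = 23*8 - 2 = 184 - 2 = 182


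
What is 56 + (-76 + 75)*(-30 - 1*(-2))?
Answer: 84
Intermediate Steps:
56 + (-76 + 75)*(-30 - 1*(-2)) = 56 - (-30 + 2) = 56 - 1*(-28) = 56 + 28 = 84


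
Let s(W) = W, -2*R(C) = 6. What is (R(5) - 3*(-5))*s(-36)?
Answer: -432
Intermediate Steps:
R(C) = -3 (R(C) = -½*6 = -3)
(R(5) - 3*(-5))*s(-36) = (-3 - 3*(-5))*(-36) = (-3 + 15)*(-36) = 12*(-36) = -432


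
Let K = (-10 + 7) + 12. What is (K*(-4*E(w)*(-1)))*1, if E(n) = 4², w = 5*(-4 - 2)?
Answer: 576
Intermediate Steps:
w = -30 (w = 5*(-6) = -30)
E(n) = 16
K = 9 (K = -3 + 12 = 9)
(K*(-4*E(w)*(-1)))*1 = (9*(-4*16*(-1)))*1 = (9*(-64*(-1)))*1 = (9*64)*1 = 576*1 = 576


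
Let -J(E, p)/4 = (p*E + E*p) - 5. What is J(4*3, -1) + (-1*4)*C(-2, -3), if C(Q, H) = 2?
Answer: 108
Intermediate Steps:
J(E, p) = 20 - 8*E*p (J(E, p) = -4*((p*E + E*p) - 5) = -4*((E*p + E*p) - 5) = -4*(2*E*p - 5) = -4*(-5 + 2*E*p) = 20 - 8*E*p)
J(4*3, -1) + (-1*4)*C(-2, -3) = (20 - 8*4*3*(-1)) - 1*4*2 = (20 - 8*12*(-1)) - 4*2 = (20 + 96) - 8 = 116 - 8 = 108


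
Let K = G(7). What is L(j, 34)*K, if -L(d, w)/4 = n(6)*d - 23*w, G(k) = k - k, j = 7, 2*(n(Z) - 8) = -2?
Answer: 0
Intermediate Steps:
n(Z) = 7 (n(Z) = 8 + (1/2)*(-2) = 8 - 1 = 7)
G(k) = 0
K = 0
L(d, w) = -28*d + 92*w (L(d, w) = -4*(7*d - 23*w) = -4*(-23*w + 7*d) = -28*d + 92*w)
L(j, 34)*K = (-28*7 + 92*34)*0 = (-196 + 3128)*0 = 2932*0 = 0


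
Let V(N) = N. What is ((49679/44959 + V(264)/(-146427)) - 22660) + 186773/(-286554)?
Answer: -14248668485536889077/628815195388374 ≈ -22660.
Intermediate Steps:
((49679/44959 + V(264)/(-146427)) - 22660) + 186773/(-286554) = ((49679/44959 + 264/(-146427)) - 22660) + 186773/(-286554) = ((49679*(1/44959) + 264*(-1/146427)) - 22660) + 186773*(-1/286554) = ((49679/44959 - 88/48809) - 22660) - 186773/286554 = (2420825919/2194403831 - 22660) - 186773/286554 = -49722769984541/2194403831 - 186773/286554 = -14248668485536889077/628815195388374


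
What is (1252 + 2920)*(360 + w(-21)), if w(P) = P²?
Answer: 3341772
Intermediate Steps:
(1252 + 2920)*(360 + w(-21)) = (1252 + 2920)*(360 + (-21)²) = 4172*(360 + 441) = 4172*801 = 3341772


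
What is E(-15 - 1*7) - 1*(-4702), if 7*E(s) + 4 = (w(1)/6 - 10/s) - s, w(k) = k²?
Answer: 2173553/462 ≈ 4704.7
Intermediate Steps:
E(s) = -23/42 - 10/(7*s) - s/7 (E(s) = -4/7 + ((1²/6 - 10/s) - s)/7 = -4/7 + ((1*(⅙) - 10/s) - s)/7 = -4/7 + ((⅙ - 10/s) - s)/7 = -4/7 + (⅙ - s - 10/s)/7 = -4/7 + (1/42 - 10/(7*s) - s/7) = -23/42 - 10/(7*s) - s/7)
E(-15 - 1*7) - 1*(-4702) = (-60 - (-15 - 1*7)*(23 + 6*(-15 - 1*7)))/(42*(-15 - 1*7)) - 1*(-4702) = (-60 - (-15 - 7)*(23 + 6*(-15 - 7)))/(42*(-15 - 7)) + 4702 = (1/42)*(-60 - 1*(-22)*(23 + 6*(-22)))/(-22) + 4702 = (1/42)*(-1/22)*(-60 - 1*(-22)*(23 - 132)) + 4702 = (1/42)*(-1/22)*(-60 - 1*(-22)*(-109)) + 4702 = (1/42)*(-1/22)*(-60 - 2398) + 4702 = (1/42)*(-1/22)*(-2458) + 4702 = 1229/462 + 4702 = 2173553/462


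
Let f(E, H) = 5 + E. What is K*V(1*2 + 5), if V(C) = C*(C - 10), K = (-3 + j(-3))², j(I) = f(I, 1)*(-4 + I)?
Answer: -6069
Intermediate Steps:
j(I) = (-4 + I)*(5 + I) (j(I) = (5 + I)*(-4 + I) = (-4 + I)*(5 + I))
K = 289 (K = (-3 + (-4 - 3)*(5 - 3))² = (-3 - 7*2)² = (-3 - 14)² = (-17)² = 289)
V(C) = C*(-10 + C)
K*V(1*2 + 5) = 289*((1*2 + 5)*(-10 + (1*2 + 5))) = 289*((2 + 5)*(-10 + (2 + 5))) = 289*(7*(-10 + 7)) = 289*(7*(-3)) = 289*(-21) = -6069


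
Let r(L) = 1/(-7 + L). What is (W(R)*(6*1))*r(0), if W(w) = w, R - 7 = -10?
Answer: 18/7 ≈ 2.5714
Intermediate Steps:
R = -3 (R = 7 - 10 = -3)
(W(R)*(6*1))*r(0) = (-18)/(-7 + 0) = -3*6/(-7) = -18*(-⅐) = 18/7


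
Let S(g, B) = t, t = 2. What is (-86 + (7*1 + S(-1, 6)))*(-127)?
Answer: 9779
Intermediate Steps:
S(g, B) = 2
(-86 + (7*1 + S(-1, 6)))*(-127) = (-86 + (7*1 + 2))*(-127) = (-86 + (7 + 2))*(-127) = (-86 + 9)*(-127) = -77*(-127) = 9779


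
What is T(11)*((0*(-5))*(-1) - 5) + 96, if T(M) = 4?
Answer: 76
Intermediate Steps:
T(11)*((0*(-5))*(-1) - 5) + 96 = 4*((0*(-5))*(-1) - 5) + 96 = 4*(0*(-1) - 5) + 96 = 4*(0 - 5) + 96 = 4*(-5) + 96 = -20 + 96 = 76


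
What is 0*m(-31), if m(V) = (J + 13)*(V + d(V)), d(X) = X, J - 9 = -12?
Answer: 0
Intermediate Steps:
J = -3 (J = 9 - 12 = -3)
m(V) = 20*V (m(V) = (-3 + 13)*(V + V) = 10*(2*V) = 20*V)
0*m(-31) = 0*(20*(-31)) = 0*(-620) = 0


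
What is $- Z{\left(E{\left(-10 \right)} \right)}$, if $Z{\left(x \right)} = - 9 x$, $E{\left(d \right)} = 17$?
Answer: $153$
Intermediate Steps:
$- Z{\left(E{\left(-10 \right)} \right)} = - \left(-9\right) 17 = \left(-1\right) \left(-153\right) = 153$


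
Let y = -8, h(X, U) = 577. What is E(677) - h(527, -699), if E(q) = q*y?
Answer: -5993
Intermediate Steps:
E(q) = -8*q (E(q) = q*(-8) = -8*q)
E(677) - h(527, -699) = -8*677 - 1*577 = -5416 - 577 = -5993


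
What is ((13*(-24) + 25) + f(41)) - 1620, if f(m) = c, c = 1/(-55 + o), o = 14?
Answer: -78188/41 ≈ -1907.0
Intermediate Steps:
c = -1/41 (c = 1/(-55 + 14) = 1/(-41) = -1/41 ≈ -0.024390)
f(m) = -1/41
((13*(-24) + 25) + f(41)) - 1620 = ((13*(-24) + 25) - 1/41) - 1620 = ((-312 + 25) - 1/41) - 1620 = (-287 - 1/41) - 1620 = -11768/41 - 1620 = -78188/41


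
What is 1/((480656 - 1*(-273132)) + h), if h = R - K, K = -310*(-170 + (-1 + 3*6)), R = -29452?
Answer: 1/676906 ≈ 1.4773e-6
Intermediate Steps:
K = 47430 (K = -310*(-170 + (-1 + 18)) = -310*(-170 + 17) = -310*(-153) = 47430)
h = -76882 (h = -29452 - 1*47430 = -29452 - 47430 = -76882)
1/((480656 - 1*(-273132)) + h) = 1/((480656 - 1*(-273132)) - 76882) = 1/((480656 + 273132) - 76882) = 1/(753788 - 76882) = 1/676906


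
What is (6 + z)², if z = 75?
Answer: 6561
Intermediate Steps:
(6 + z)² = (6 + 75)² = 81² = 6561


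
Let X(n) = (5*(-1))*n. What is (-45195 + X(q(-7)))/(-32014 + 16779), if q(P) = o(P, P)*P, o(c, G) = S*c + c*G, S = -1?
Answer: 8647/3047 ≈ 2.8379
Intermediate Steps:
o(c, G) = -c + G*c (o(c, G) = -c + c*G = -c + G*c)
q(P) = P²*(-1 + P) (q(P) = (P*(-1 + P))*P = P²*(-1 + P))
X(n) = -5*n
(-45195 + X(q(-7)))/(-32014 + 16779) = (-45195 - 5*(-7)²*(-1 - 7))/(-32014 + 16779) = (-45195 - 245*(-8))/(-15235) = (-45195 - 5*(-392))*(-1/15235) = (-45195 + 1960)*(-1/15235) = -43235*(-1/15235) = 8647/3047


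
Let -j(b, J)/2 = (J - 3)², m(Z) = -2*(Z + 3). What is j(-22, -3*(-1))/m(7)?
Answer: 0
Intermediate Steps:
m(Z) = -6 - 2*Z (m(Z) = -2*(3 + Z) = -6 - 2*Z)
j(b, J) = -2*(-3 + J)² (j(b, J) = -2*(J - 3)² = -2*(-3 + J)²)
j(-22, -3*(-1))/m(7) = (-2*(-3 - 3*(-1))²)/(-6 - 2*7) = (-2*(-3 + 3)²)/(-6 - 14) = -2*0²/(-20) = -2*0*(-1/20) = 0*(-1/20) = 0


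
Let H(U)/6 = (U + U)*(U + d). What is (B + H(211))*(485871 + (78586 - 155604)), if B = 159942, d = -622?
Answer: -360080925630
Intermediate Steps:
H(U) = 12*U*(-622 + U) (H(U) = 6*((U + U)*(U - 622)) = 6*((2*U)*(-622 + U)) = 6*(2*U*(-622 + U)) = 12*U*(-622 + U))
(B + H(211))*(485871 + (78586 - 155604)) = (159942 + 12*211*(-622 + 211))*(485871 + (78586 - 155604)) = (159942 + 12*211*(-411))*(485871 - 77018) = (159942 - 1040652)*408853 = -880710*408853 = -360080925630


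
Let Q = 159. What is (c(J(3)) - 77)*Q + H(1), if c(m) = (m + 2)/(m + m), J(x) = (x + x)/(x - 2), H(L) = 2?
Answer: -12135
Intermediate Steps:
J(x) = 2*x/(-2 + x) (J(x) = (2*x)/(-2 + x) = 2*x/(-2 + x))
c(m) = (2 + m)/(2*m) (c(m) = (2 + m)/((2*m)) = (2 + m)*(1/(2*m)) = (2 + m)/(2*m))
(c(J(3)) - 77)*Q + H(1) = ((2 + 2*3/(-2 + 3))/(2*((2*3/(-2 + 3)))) - 77)*159 + 2 = ((2 + 2*3/1)/(2*((2*3/1))) - 77)*159 + 2 = ((2 + 2*3*1)/(2*((2*3*1))) - 77)*159 + 2 = ((½)*(2 + 6)/6 - 77)*159 + 2 = ((½)*(⅙)*8 - 77)*159 + 2 = (⅔ - 77)*159 + 2 = -229/3*159 + 2 = -12137 + 2 = -12135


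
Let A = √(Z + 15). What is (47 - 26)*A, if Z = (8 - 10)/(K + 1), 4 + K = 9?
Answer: 14*√33 ≈ 80.424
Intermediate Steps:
K = 5 (K = -4 + 9 = 5)
Z = -⅓ (Z = (8 - 10)/(5 + 1) = -2/6 = -2*⅙ = -⅓ ≈ -0.33333)
A = 2*√33/3 (A = √(-⅓ + 15) = √(44/3) = 2*√33/3 ≈ 3.8297)
(47 - 26)*A = (47 - 26)*(2*√33/3) = 21*(2*√33/3) = 14*√33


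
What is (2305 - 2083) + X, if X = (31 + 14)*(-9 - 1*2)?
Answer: -273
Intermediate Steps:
X = -495 (X = 45*(-9 - 2) = 45*(-11) = -495)
(2305 - 2083) + X = (2305 - 2083) - 495 = 222 - 495 = -273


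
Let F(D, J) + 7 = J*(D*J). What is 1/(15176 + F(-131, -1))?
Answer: 1/15038 ≈ 6.6498e-5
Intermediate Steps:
F(D, J) = -7 + D*J² (F(D, J) = -7 + J*(D*J) = -7 + D*J²)
1/(15176 + F(-131, -1)) = 1/(15176 + (-7 - 131*(-1)²)) = 1/(15176 + (-7 - 131*1)) = 1/(15176 + (-7 - 131)) = 1/(15176 - 138) = 1/15038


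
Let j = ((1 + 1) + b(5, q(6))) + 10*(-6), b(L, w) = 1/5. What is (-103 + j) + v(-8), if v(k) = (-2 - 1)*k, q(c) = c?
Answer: -684/5 ≈ -136.80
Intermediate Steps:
b(L, w) = ⅕
v(k) = -3*k
j = -289/5 (j = ((1 + 1) + ⅕) + 10*(-6) = (2 + ⅕) - 60 = 11/5 - 60 = -289/5 ≈ -57.800)
(-103 + j) + v(-8) = (-103 - 289/5) - 3*(-8) = -804/5 + 24 = -684/5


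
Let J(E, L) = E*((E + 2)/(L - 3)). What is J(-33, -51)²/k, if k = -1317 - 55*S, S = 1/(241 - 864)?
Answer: -72443063/265821264 ≈ -0.27253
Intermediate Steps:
S = -1/623 (S = 1/(-623) = -1/623 ≈ -0.0016051)
J(E, L) = E*(2 + E)/(-3 + L) (J(E, L) = E*((2 + E)/(-3 + L)) = E*(2 + E)/(-3 + L))
k = -820436/623 (k = -1317 - 55*(-1/623) = -1317 + 55/623 = -820436/623 ≈ -1316.9)
J(-33, -51)²/k = (-33*(2 - 33)/(-3 - 51))²/(-820436/623) = (-33*(-31)/(-54))²*(-623/820436) = (-33*(-1/54)*(-31))²*(-623/820436) = (-341/18)²*(-623/820436) = (116281/324)*(-623/820436) = -72443063/265821264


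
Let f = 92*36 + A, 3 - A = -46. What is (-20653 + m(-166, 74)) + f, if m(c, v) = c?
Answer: -17458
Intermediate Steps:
A = 49 (A = 3 - 1*(-46) = 3 + 46 = 49)
f = 3361 (f = 92*36 + 49 = 3312 + 49 = 3361)
(-20653 + m(-166, 74)) + f = (-20653 - 166) + 3361 = -20819 + 3361 = -17458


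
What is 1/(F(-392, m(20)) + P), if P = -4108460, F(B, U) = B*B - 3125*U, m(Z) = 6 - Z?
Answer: -1/3911046 ≈ -2.5569e-7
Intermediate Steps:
F(B, U) = B**2 - 3125*U
1/(F(-392, m(20)) + P) = 1/(((-392)**2 - 3125*(6 - 1*20)) - 4108460) = 1/((153664 - 3125*(6 - 20)) - 4108460) = 1/((153664 - 3125*(-14)) - 4108460) = 1/((153664 + 43750) - 4108460) = 1/(197414 - 4108460) = 1/(-3911046) = -1/3911046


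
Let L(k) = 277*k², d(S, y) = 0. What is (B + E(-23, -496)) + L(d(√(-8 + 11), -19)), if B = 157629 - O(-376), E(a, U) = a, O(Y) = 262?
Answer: 157344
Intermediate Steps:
B = 157367 (B = 157629 - 1*262 = 157629 - 262 = 157367)
(B + E(-23, -496)) + L(d(√(-8 + 11), -19)) = (157367 - 23) + 277*0² = 157344 + 277*0 = 157344 + 0 = 157344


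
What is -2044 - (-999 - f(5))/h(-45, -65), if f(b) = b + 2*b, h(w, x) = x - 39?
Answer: -8215/4 ≈ -2053.8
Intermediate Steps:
h(w, x) = -39 + x
f(b) = 3*b
-2044 - (-999 - f(5))/h(-45, -65) = -2044 - (-999 - 3*5)/(-39 - 65) = -2044 - (-999 - 1*15)/(-104) = -2044 - (-999 - 15)*(-1)/104 = -2044 - (-1014)*(-1)/104 = -2044 - 1*39/4 = -2044 - 39/4 = -8215/4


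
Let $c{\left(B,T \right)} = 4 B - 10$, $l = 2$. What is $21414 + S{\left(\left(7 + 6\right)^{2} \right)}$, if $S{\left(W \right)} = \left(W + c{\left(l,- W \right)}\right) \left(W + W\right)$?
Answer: $77860$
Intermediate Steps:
$c{\left(B,T \right)} = -10 + 4 B$
$S{\left(W \right)} = 2 W \left(-2 + W\right)$ ($S{\left(W \right)} = \left(W + \left(-10 + 4 \cdot 2\right)\right) \left(W + W\right) = \left(W + \left(-10 + 8\right)\right) 2 W = \left(W - 2\right) 2 W = \left(-2 + W\right) 2 W = 2 W \left(-2 + W\right)$)
$21414 + S{\left(\left(7 + 6\right)^{2} \right)} = 21414 + 2 \left(7 + 6\right)^{2} \left(-2 + \left(7 + 6\right)^{2}\right) = 21414 + 2 \cdot 13^{2} \left(-2 + 13^{2}\right) = 21414 + 2 \cdot 169 \left(-2 + 169\right) = 21414 + 2 \cdot 169 \cdot 167 = 21414 + 56446 = 77860$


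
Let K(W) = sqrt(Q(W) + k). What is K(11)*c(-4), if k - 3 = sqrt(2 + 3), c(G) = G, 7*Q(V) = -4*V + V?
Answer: -4*sqrt(-84 + 49*sqrt(5))/7 ≈ -2.8894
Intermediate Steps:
Q(V) = -3*V/7 (Q(V) = (-4*V + V)/7 = (-3*V)/7 = -3*V/7)
k = 3 + sqrt(5) (k = 3 + sqrt(2 + 3) = 3 + sqrt(5) ≈ 5.2361)
K(W) = sqrt(3 + sqrt(5) - 3*W/7) (K(W) = sqrt(-3*W/7 + (3 + sqrt(5))) = sqrt(3 + sqrt(5) - 3*W/7))
K(11)*c(-4) = (sqrt(147 - 21*11 + 49*sqrt(5))/7)*(-4) = (sqrt(147 - 231 + 49*sqrt(5))/7)*(-4) = (sqrt(-84 + 49*sqrt(5))/7)*(-4) = -4*sqrt(-84 + 49*sqrt(5))/7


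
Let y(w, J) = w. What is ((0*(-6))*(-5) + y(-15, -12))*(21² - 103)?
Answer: -5070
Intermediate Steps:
((0*(-6))*(-5) + y(-15, -12))*(21² - 103) = ((0*(-6))*(-5) - 15)*(21² - 103) = (0*(-5) - 15)*(441 - 103) = (0 - 15)*338 = -15*338 = -5070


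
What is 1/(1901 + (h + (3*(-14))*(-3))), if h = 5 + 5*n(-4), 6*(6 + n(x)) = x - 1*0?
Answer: 3/5996 ≈ 0.00050033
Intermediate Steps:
n(x) = -6 + x/6 (n(x) = -6 + (x - 1*0)/6 = -6 + (x + 0)/6 = -6 + x/6)
h = -85/3 (h = 5 + 5*(-6 + (1/6)*(-4)) = 5 + 5*(-6 - 2/3) = 5 + 5*(-20/3) = 5 - 100/3 = -85/3 ≈ -28.333)
1/(1901 + (h + (3*(-14))*(-3))) = 1/(1901 + (-85/3 + (3*(-14))*(-3))) = 1/(1901 + (-85/3 - 42*(-3))) = 1/(1901 + (-85/3 + 126)) = 1/(1901 + 293/3) = 1/(5996/3) = 3/5996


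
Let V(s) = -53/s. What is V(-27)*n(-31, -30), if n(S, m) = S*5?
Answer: -8215/27 ≈ -304.26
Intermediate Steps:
n(S, m) = 5*S
V(-27)*n(-31, -30) = (-53/(-27))*(5*(-31)) = -53*(-1/27)*(-155) = (53/27)*(-155) = -8215/27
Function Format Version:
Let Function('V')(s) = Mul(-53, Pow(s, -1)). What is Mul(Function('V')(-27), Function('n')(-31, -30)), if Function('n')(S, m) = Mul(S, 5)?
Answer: Rational(-8215, 27) ≈ -304.26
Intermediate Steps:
Function('n')(S, m) = Mul(5, S)
Mul(Function('V')(-27), Function('n')(-31, -30)) = Mul(Mul(-53, Pow(-27, -1)), Mul(5, -31)) = Mul(Mul(-53, Rational(-1, 27)), -155) = Mul(Rational(53, 27), -155) = Rational(-8215, 27)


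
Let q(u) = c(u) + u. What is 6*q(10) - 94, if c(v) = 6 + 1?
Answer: 8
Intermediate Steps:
c(v) = 7
q(u) = 7 + u
6*q(10) - 94 = 6*(7 + 10) - 94 = 6*17 - 94 = 102 - 94 = 8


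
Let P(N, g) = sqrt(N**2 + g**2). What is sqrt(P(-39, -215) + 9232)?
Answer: sqrt(9232 + sqrt(47746)) ≈ 97.214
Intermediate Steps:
sqrt(P(-39, -215) + 9232) = sqrt(sqrt((-39)**2 + (-215)**2) + 9232) = sqrt(sqrt(1521 + 46225) + 9232) = sqrt(sqrt(47746) + 9232) = sqrt(9232 + sqrt(47746))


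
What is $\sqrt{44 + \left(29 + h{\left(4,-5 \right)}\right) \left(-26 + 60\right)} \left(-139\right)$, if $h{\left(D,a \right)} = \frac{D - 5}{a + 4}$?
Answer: $- 278 \sqrt{266} \approx -4534.0$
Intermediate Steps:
$h{\left(D,a \right)} = \frac{-5 + D}{4 + a}$
$\sqrt{44 + \left(29 + h{\left(4,-5 \right)}\right) \left(-26 + 60\right)} \left(-139\right) = \sqrt{44 + \left(29 + \frac{-5 + 4}{4 - 5}\right) \left(-26 + 60\right)} \left(-139\right) = \sqrt{44 + \left(29 + \frac{1}{-1} \left(-1\right)\right) 34} \left(-139\right) = \sqrt{44 + \left(29 - -1\right) 34} \left(-139\right) = \sqrt{44 + \left(29 + 1\right) 34} \left(-139\right) = \sqrt{44 + 30 \cdot 34} \left(-139\right) = \sqrt{44 + 1020} \left(-139\right) = \sqrt{1064} \left(-139\right) = 2 \sqrt{266} \left(-139\right) = - 278 \sqrt{266}$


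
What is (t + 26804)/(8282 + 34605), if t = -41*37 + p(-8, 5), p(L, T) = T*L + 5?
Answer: 25252/42887 ≈ 0.58880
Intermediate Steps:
p(L, T) = 5 + L*T (p(L, T) = L*T + 5 = 5 + L*T)
t = -1552 (t = -41*37 + (5 - 8*5) = -1517 + (5 - 40) = -1517 - 35 = -1552)
(t + 26804)/(8282 + 34605) = (-1552 + 26804)/(8282 + 34605) = 25252/42887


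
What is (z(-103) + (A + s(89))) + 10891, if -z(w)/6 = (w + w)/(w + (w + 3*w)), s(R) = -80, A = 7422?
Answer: 91153/5 ≈ 18231.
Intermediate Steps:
z(w) = -12/5 (z(w) = -6*(w + w)/(w + (w + 3*w)) = -6*2*w/(w + 4*w) = -6*2*w/(5*w) = -6*2*w*1/(5*w) = -6*2/5 = -12/5)
(z(-103) + (A + s(89))) + 10891 = (-12/5 + (7422 - 80)) + 10891 = (-12/5 + 7342) + 10891 = 36698/5 + 10891 = 91153/5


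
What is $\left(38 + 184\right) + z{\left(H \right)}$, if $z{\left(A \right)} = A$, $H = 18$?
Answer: $240$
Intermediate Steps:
$\left(38 + 184\right) + z{\left(H \right)} = \left(38 + 184\right) + 18 = 222 + 18 = 240$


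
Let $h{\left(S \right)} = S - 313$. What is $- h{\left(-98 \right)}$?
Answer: $411$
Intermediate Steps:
$h{\left(S \right)} = -313 + S$
$- h{\left(-98 \right)} = - (-313 - 98) = \left(-1\right) \left(-411\right) = 411$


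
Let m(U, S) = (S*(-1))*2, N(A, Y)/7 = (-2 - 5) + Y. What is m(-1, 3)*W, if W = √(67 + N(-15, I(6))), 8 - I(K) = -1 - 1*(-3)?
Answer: -12*√15 ≈ -46.476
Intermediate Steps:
I(K) = 6 (I(K) = 8 - (-1 - 1*(-3)) = 8 - (-1 + 3) = 8 - 1*2 = 8 - 2 = 6)
N(A, Y) = -49 + 7*Y (N(A, Y) = 7*((-2 - 5) + Y) = 7*(-7 + Y) = -49 + 7*Y)
m(U, S) = -2*S (m(U, S) = -S*2 = -2*S)
W = 2*√15 (W = √(67 + (-49 + 7*6)) = √(67 + (-49 + 42)) = √(67 - 7) = √60 = 2*√15 ≈ 7.7460)
m(-1, 3)*W = (-2*3)*(2*√15) = -12*√15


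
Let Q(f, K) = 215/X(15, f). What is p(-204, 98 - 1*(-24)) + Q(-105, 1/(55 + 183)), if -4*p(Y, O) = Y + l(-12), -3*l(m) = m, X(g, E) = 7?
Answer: 565/7 ≈ 80.714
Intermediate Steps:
l(m) = -m/3
Q(f, K) = 215/7
p(Y, O) = -1 - Y/4 (p(Y, O) = -(Y - ⅓*(-12))/4 = -(Y + 4)/4 = -(4 + Y)/4 = -1 - Y/4)
p(-204, 98 - 1*(-24)) + Q(-105, 1/(55 + 183)) = (-1 - ¼*(-204)) + 215/7 = (-1 + 51) + 215/7 = 50 + 215/7 = 565/7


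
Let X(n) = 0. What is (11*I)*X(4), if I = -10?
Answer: 0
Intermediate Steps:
(11*I)*X(4) = (11*(-10))*0 = -110*0 = 0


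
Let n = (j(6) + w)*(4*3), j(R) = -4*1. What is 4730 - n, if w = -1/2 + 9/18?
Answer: 4778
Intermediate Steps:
j(R) = -4
w = 0 (w = -1*½ + 9*(1/18) = -½ + ½ = 0)
n = -48 (n = (-4 + 0)*(4*3) = -4*12 = -48)
4730 - n = 4730 - 1*(-48) = 4730 + 48 = 4778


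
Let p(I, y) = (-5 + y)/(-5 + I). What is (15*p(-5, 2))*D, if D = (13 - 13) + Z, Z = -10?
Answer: -45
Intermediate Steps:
p(I, y) = (-5 + y)/(-5 + I)
D = -10 (D = (13 - 13) - 10 = 0 - 10 = -10)
(15*p(-5, 2))*D = (15*((-5 + 2)/(-5 - 5)))*(-10) = (15*(-3/(-10)))*(-10) = (15*(-1/10*(-3)))*(-10) = (15*(3/10))*(-10) = (9/2)*(-10) = -45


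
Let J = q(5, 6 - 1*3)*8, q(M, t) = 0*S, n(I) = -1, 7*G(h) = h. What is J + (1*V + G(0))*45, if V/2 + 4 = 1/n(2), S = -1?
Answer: -450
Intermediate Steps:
G(h) = h/7
q(M, t) = 0 (q(M, t) = 0*(-1) = 0)
V = -10 (V = -8 + 2/(-1) = -8 + 2*(-1) = -8 - 2 = -10)
J = 0 (J = 0*8 = 0)
J + (1*V + G(0))*45 = 0 + (1*(-10) + (1/7)*0)*45 = 0 + (-10 + 0)*45 = 0 - 10*45 = 0 - 450 = -450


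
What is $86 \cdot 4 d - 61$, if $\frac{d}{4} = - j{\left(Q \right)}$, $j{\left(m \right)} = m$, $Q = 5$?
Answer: $-6941$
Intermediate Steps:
$d = -20$ ($d = 4 \left(\left(-1\right) 5\right) = 4 \left(-5\right) = -20$)
$86 \cdot 4 d - 61 = 86 \cdot 4 \left(-20\right) - 61 = 86 \left(-80\right) - 61 = -6880 - 61 = -6941$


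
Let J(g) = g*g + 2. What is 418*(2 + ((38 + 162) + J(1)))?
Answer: 85690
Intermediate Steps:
J(g) = 2 + g² (J(g) = g² + 2 = 2 + g²)
418*(2 + ((38 + 162) + J(1))) = 418*(2 + ((38 + 162) + (2 + 1²))) = 418*(2 + (200 + (2 + 1))) = 418*(2 + (200 + 3)) = 418*(2 + 203) = 418*205 = 85690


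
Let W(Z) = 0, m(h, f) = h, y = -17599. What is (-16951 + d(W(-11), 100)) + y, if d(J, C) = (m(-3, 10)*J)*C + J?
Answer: -34550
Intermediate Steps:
d(J, C) = J - 3*C*J (d(J, C) = (-3*J)*C + J = -3*C*J + J = J - 3*C*J)
(-16951 + d(W(-11), 100)) + y = (-16951 + 0*(1 - 3*100)) - 17599 = (-16951 + 0*(1 - 300)) - 17599 = (-16951 + 0*(-299)) - 17599 = (-16951 + 0) - 17599 = -16951 - 17599 = -34550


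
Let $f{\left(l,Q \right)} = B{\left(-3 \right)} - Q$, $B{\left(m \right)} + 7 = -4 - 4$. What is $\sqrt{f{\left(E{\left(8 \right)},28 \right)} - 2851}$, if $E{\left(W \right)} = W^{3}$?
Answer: $i \sqrt{2894} \approx 53.796 i$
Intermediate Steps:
$B{\left(m \right)} = -15$ ($B{\left(m \right)} = -7 - 8 = -15$)
$f{\left(l,Q \right)} = -15 - Q$
$\sqrt{f{\left(E{\left(8 \right)},28 \right)} - 2851} = \sqrt{\left(-15 - 28\right) - 2851} = \sqrt{-43 - 2851} = \sqrt{-2894} = i \sqrt{2894}$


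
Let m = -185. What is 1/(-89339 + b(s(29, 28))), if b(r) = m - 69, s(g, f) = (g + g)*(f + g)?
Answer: -1/89593 ≈ -1.1162e-5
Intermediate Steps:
s(g, f) = 2*g*(f + g) (s(g, f) = (2*g)*(f + g) = 2*g*(f + g))
b(r) = -254 (b(r) = -185 - 69 = -254)
1/(-89339 + b(s(29, 28))) = 1/(-89339 - 254) = 1/(-89593) = -1/89593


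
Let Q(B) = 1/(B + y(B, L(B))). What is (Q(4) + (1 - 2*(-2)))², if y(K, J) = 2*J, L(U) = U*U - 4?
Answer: 19881/784 ≈ 25.358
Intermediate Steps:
L(U) = -4 + U² (L(U) = U² - 4 = -4 + U²)
Q(B) = 1/(-8 + B + 2*B²) (Q(B) = 1/(B + 2*(-4 + B²)) = 1/(B + (-8 + 2*B²)) = 1/(-8 + B + 2*B²))
(Q(4) + (1 - 2*(-2)))² = (1/(-8 + 4 + 2*4²) + (1 - 2*(-2)))² = (1/(-8 + 4 + 2*16) + (1 + 4))² = (1/(-8 + 4 + 32) + 5)² = (1/28 + 5)² = (141/28)² = 19881/784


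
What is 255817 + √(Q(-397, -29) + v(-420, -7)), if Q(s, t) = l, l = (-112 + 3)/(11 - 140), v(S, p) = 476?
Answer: 255817 + √7935177/129 ≈ 2.5584e+5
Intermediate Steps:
l = 109/129 (l = -109/(-129) = -109*(-1/129) = 109/129 ≈ 0.84496)
Q(s, t) = 109/129
255817 + √(Q(-397, -29) + v(-420, -7)) = 255817 + √(109/129 + 476) = 255817 + √(61513/129) = 255817 + √7935177/129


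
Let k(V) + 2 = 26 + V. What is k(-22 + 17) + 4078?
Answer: 4097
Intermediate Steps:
k(V) = 24 + V (k(V) = -2 + (26 + V) = 24 + V)
k(-22 + 17) + 4078 = (24 + (-22 + 17)) + 4078 = (24 - 5) + 4078 = 19 + 4078 = 4097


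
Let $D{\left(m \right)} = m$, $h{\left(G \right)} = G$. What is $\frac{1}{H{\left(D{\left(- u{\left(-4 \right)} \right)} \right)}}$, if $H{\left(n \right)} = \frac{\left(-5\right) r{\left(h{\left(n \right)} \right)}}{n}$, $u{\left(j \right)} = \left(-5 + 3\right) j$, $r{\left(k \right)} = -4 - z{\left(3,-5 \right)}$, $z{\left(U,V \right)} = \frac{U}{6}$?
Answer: $- \frac{16}{45} \approx -0.35556$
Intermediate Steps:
$z{\left(U,V \right)} = \frac{U}{6}$ ($z{\left(U,V \right)} = U \frac{1}{6} = \frac{U}{6}$)
$r{\left(k \right)} = - \frac{9}{2}$ ($r{\left(k \right)} = -4 - \frac{1}{6} \cdot 3 = -4 - \frac{1}{2} = - \frac{9}{2}$)
$u{\left(j \right)} = - 2 j$
$H{\left(n \right)} = \frac{45}{2 n}$ ($H{\left(n \right)} = \frac{\left(-5\right) \left(- \frac{9}{2}\right)}{n} = \frac{45}{2 n}$)
$\frac{1}{H{\left(D{\left(- u{\left(-4 \right)} \right)} \right)}} = \frac{1}{\frac{45}{2} \frac{1}{\left(-1\right) \left(\left(-2\right) \left(-4\right)\right)}} = \frac{1}{\frac{45}{2} \frac{1}{\left(-1\right) 8}} = \frac{1}{\frac{45}{2} \frac{1}{-8}} = \frac{1}{\frac{45}{2} \left(- \frac{1}{8}\right)} = \frac{1}{- \frac{45}{16}} = - \frac{16}{45}$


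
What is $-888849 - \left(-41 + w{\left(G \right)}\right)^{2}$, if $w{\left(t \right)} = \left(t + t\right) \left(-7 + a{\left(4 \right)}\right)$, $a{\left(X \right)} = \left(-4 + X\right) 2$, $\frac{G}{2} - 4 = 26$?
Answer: $-1665010$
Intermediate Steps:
$G = 60$ ($G = 8 + 2 \cdot 26 = 8 + 52 = 60$)
$a{\left(X \right)} = -8 + 2 X$
$w{\left(t \right)} = - 14 t$ ($w{\left(t \right)} = \left(t + t\right) \left(-7 + \left(-8 + 2 \cdot 4\right)\right) = 2 t \left(-7 + \left(-8 + 8\right)\right) = 2 t \left(-7 + 0\right) = 2 t \left(-7\right) = - 14 t$)
$-888849 - \left(-41 + w{\left(G \right)}\right)^{2} = -888849 - \left(-41 - 840\right)^{2} = -888849 - \left(-881\right)^{2} = -888849 - 776161 = -1665010$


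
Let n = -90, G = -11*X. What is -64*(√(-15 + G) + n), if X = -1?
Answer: 5760 - 128*I ≈ 5760.0 - 128.0*I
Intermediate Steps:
G = 11 (G = -11*(-1) = 11)
-64*(√(-15 + G) + n) = -64*(√(-15 + 11) - 90) = -64*(√(-4) - 90) = -64*(2*I - 90) = -64*(-90 + 2*I) = 5760 - 128*I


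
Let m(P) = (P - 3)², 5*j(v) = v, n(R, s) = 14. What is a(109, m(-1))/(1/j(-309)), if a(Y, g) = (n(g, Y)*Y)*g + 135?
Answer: -7586259/5 ≈ -1.5173e+6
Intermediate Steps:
j(v) = v/5
m(P) = (-3 + P)²
a(Y, g) = 135 + 14*Y*g (a(Y, g) = (14*Y)*g + 135 = 14*Y*g + 135 = 135 + 14*Y*g)
a(109, m(-1))/(1/j(-309)) = (135 + 14*109*(-3 - 1)²)/(1/((⅕)*(-309))) = (135 + 14*109*(-4)²)/(1/(-309/5)) = (135 + 14*109*16)/(-5/309) = (135 + 24416)*(-309/5) = 24551*(-309/5) = -7586259/5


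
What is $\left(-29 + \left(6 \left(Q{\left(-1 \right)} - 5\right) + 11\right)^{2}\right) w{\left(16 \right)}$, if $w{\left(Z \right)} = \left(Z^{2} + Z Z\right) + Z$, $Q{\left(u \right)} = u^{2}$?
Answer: $73920$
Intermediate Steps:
$w{\left(Z \right)} = Z + 2 Z^{2}$ ($w{\left(Z \right)} = \left(Z^{2} + Z^{2}\right) + Z = 2 Z^{2} + Z = Z + 2 Z^{2}$)
$\left(-29 + \left(6 \left(Q{\left(-1 \right)} - 5\right) + 11\right)^{2}\right) w{\left(16 \right)} = \left(-29 + \left(6 \left(\left(-1\right)^{2} - 5\right) + 11\right)^{2}\right) 16 \left(1 + 2 \cdot 16\right) = \left(-29 + \left(6 \left(1 - 5\right) + 11\right)^{2}\right) 16 \left(1 + 32\right) = \left(-29 + \left(6 \left(-4\right) + 11\right)^{2}\right) 16 \cdot 33 = \left(-29 + \left(-24 + 11\right)^{2}\right) 528 = \left(-29 + \left(-13\right)^{2}\right) 528 = \left(-29 + 169\right) 528 = 140 \cdot 528 = 73920$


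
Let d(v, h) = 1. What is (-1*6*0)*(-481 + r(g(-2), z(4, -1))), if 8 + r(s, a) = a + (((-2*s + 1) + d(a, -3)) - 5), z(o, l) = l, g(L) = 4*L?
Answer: 0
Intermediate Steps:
r(s, a) = -11 + a - 2*s (r(s, a) = -8 + (a + (((-2*s + 1) + 1) - 5)) = -8 + (a + (((1 - 2*s) + 1) - 5)) = -8 + (a + ((2 - 2*s) - 5)) = -8 + (a + (-3 - 2*s)) = -8 + (-3 + a - 2*s) = -11 + a - 2*s)
(-1*6*0)*(-481 + r(g(-2), z(4, -1))) = (-1*6*0)*(-481 + (-11 - 1 - 8*(-2))) = (-6*0)*(-481 + (-11 - 1 - 2*(-8))) = 0*(-481 + (-11 - 1 + 16)) = 0*(-481 + 4) = 0*(-477) = 0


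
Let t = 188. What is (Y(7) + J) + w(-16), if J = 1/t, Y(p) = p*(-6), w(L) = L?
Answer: -10903/188 ≈ -57.995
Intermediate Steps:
Y(p) = -6*p
J = 1/188 ≈ 0.0053191
(Y(7) + J) + w(-16) = (-6*7 + 1/188) - 16 = (-42 + 1/188) - 16 = -7895/188 - 16 = -10903/188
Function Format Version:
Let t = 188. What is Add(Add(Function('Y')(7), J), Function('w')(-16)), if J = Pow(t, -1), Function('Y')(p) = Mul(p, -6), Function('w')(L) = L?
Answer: Rational(-10903, 188) ≈ -57.995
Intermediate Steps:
Function('Y')(p) = Mul(-6, p)
J = Rational(1, 188) (J = Pow(188, -1) = Rational(1, 188) ≈ 0.0053191)
Add(Add(Function('Y')(7), J), Function('w')(-16)) = Add(Add(Mul(-6, 7), Rational(1, 188)), -16) = Add(Add(-42, Rational(1, 188)), -16) = Add(Rational(-7895, 188), -16) = Rational(-10903, 188)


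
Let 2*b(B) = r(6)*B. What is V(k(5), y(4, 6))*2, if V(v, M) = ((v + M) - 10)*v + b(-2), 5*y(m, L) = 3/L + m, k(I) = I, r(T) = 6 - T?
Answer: -41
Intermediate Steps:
b(B) = 0 (b(B) = ((6 - 1*6)*B)/2 = ((6 - 6)*B)/2 = (0*B)/2 = (1/2)*0 = 0)
y(m, L) = m/5 + 3/(5*L) (y(m, L) = (3/L + m)/5 = (m + 3/L)/5 = m/5 + 3/(5*L))
V(v, M) = v*(-10 + M + v) (V(v, M) = ((v + M) - 10)*v + 0 = ((M + v) - 10)*v + 0 = (-10 + M + v)*v + 0 = v*(-10 + M + v) + 0 = v*(-10 + M + v))
V(k(5), y(4, 6))*2 = (5*(-10 + (1/5)*(3 + 6*4)/6 + 5))*2 = (5*(-10 + (1/5)*(1/6)*(3 + 24) + 5))*2 = (5*(-10 + (1/5)*(1/6)*27 + 5))*2 = (5*(-10 + 9/10 + 5))*2 = (5*(-41/10))*2 = -41/2*2 = -41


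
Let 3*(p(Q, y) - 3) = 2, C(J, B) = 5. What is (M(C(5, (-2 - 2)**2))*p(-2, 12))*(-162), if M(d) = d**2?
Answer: -14850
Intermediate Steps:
p(Q, y) = 11/3 (p(Q, y) = 3 + (1/3)*2 = 3 + 2/3 = 11/3)
(M(C(5, (-2 - 2)**2))*p(-2, 12))*(-162) = (5**2*(11/3))*(-162) = (25*(11/3))*(-162) = (275/3)*(-162) = -14850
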